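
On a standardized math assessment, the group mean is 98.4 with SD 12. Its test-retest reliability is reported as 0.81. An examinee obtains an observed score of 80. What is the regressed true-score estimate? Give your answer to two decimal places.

T̂ = ρX + (1 − ρ)μ
  = 0.81 × 80 + 0.19 × 98.4
  = 64.80 + 18.696
  = 83.496
  ≈ 83.50

83.50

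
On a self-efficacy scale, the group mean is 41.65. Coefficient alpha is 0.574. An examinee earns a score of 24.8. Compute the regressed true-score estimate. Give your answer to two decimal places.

31.98

Kelley's formula gives T̂ = 0.574·24.8 + 0.426·41.65 = 14.2352 + 17.74290 = 31.978.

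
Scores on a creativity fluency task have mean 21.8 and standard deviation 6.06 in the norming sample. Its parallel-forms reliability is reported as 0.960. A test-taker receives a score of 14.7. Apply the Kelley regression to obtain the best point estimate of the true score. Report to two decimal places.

Regress the observed score toward the mean by the unreliability: T̂ = 0.960·14.7 + 0.040·21.8 = 14.1120 + 0.8720 = 14.984.

14.98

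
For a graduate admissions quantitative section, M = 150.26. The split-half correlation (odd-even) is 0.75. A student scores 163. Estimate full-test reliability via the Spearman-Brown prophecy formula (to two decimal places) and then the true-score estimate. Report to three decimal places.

161.216

Spearman-Brown: ρ = 2r/(1 + r) = 2(0.75)/(1 + 0.75) = 1.500/1.75 = 0.8571 → 0.86
T̂ = ρX + (1 − ρ)μ
  = 0.86 × 163 + 0.14 × 150.26
  = 140.18 + 21.0364
  = 161.2164
  ≈ 161.216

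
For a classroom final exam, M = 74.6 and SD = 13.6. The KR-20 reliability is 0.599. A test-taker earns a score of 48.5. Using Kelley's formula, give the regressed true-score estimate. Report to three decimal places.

T̂ = ρX + (1 − ρ)μ
  = 0.599 × 48.5 + 0.401 × 74.6
  = 29.0515 + 29.9146
  = 58.9661
  ≈ 58.966

58.966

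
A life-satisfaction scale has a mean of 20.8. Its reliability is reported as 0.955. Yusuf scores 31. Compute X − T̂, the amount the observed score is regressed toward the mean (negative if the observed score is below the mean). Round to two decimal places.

0.46

T̂ = ρX + (1 − ρ)μ
  = 0.955 × 31 + 0.045 × 20.8
  = 29.605 + 0.9360
  = 30.5410
  ≈ 30.541
X − T̂ = 31 − 30.541 = 0.459 → 0.46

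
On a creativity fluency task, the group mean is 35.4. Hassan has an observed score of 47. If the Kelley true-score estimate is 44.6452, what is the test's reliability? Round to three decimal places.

T̂ = ρX + (1 − ρ)μ  ⇒  T̂ − μ = ρ(X − μ)
ρ = (T̂ − μ)/(X − μ) = (44.6452 − 35.4) / (47 − 35.4) = 9.2452 / 11.6 = 0.79700

0.797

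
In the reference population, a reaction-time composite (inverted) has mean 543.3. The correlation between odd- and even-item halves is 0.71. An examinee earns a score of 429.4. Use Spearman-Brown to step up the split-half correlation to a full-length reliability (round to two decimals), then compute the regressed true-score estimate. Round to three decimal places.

Spearman-Brown: ρ = 2r/(1 + r) = 2(0.71)/(1 + 0.71) = 1.420/1.71 = 0.8304 → 0.83
Weight the observed score by reliability and the mean by (1 − reliability): T̂ = 0.83·429.4 + 0.17·543.3 = 356.402 + 92.361 = 448.7630.

448.763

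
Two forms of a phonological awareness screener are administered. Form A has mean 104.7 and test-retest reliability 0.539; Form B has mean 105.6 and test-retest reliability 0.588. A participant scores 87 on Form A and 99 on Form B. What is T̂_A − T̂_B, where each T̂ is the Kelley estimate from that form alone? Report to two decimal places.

-6.56

T̂_A = 0.539(87) + 0.461(104.7) = 95.1597
T̂_B = 0.588(99) + 0.412(105.6) = 101.7192
T̂_A − T̂_B = -6.5595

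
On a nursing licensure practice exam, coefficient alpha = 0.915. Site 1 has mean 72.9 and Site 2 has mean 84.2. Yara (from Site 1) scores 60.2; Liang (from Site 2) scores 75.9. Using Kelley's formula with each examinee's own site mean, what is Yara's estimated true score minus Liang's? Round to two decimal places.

T̂_Yara = 0.915(60.2) + 0.085(72.9) = 61.2795
T̂_Liang = 0.915(75.9) + 0.085(84.2) = 76.6055
Difference = 61.2795 − 76.6055 = -15.3260

-15.33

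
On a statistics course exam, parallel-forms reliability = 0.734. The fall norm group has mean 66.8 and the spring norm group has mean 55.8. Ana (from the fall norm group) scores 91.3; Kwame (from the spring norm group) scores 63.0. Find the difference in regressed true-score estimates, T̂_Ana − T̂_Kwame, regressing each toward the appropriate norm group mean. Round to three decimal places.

T̂_Ana = 0.734(91.3) + 0.266(66.8) = 84.78300
T̂_Kwame = 0.734(63.0) + 0.266(55.8) = 61.08480
Difference = 84.78300 − 61.08480 = 23.69820

23.698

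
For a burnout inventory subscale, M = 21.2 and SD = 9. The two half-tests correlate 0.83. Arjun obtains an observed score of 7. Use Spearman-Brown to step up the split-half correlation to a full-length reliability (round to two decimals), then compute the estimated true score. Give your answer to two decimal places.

Spearman-Brown: ρ = 2r/(1 + r) = 2(0.83)/(1 + 0.83) = 1.660/1.83 = 0.9071 → 0.91
T̂ = ρX + (1 − ρ)μ
  = 0.91 × 7 + 0.09 × 21.2
  = 6.37 + 1.908
  = 8.278
  ≈ 8.28

8.28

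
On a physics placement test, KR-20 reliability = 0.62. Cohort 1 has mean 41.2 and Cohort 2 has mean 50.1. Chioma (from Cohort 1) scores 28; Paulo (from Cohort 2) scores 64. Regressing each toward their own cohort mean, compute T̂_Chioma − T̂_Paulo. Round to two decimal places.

T̂_Chioma = 0.62(28) + 0.38(41.2) = 33.0160
T̂_Paulo = 0.62(64) + 0.38(50.1) = 58.7180
Difference = 33.0160 − 58.7180 = -25.7020

-25.70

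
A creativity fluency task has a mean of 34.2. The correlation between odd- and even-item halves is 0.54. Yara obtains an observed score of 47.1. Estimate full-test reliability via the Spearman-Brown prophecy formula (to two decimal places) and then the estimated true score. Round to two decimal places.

43.23

Spearman-Brown: ρ = 2r/(1 + r) = 2(0.54)/(1 + 0.54) = 1.080/1.54 = 0.7013 → 0.70
T̂ = ρX + (1 − ρ)μ
  = 0.70 × 47.1 + 0.30 × 34.2
  = 32.970 + 10.260
  = 43.230
  ≈ 43.23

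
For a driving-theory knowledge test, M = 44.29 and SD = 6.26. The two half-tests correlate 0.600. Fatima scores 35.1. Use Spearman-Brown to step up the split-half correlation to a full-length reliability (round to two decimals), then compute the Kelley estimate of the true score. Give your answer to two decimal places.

Spearman-Brown: ρ = 2r/(1 + r) = 2(0.600)/(1 + 0.600) = 1.2000/1.600 = 0.7500 → 0.75
T̂ = 0.75(35.1) + 0.25(44.29) = 26.325 + 11.0725 = 37.398 → 37.40

37.40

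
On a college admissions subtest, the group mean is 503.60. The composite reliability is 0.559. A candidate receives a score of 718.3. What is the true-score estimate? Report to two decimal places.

623.62

Weight the observed score by reliability and the mean by (1 − reliability): T̂ = 0.559·718.3 + 0.441·503.60 = 401.5297 + 222.08760 = 623.617.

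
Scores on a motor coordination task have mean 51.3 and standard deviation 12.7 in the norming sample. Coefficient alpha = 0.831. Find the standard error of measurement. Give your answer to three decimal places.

5.221

SEM = SD · √(1 − ρ) = 12.7 × √0.169 = 12.7 × 0.4111 = 5.2209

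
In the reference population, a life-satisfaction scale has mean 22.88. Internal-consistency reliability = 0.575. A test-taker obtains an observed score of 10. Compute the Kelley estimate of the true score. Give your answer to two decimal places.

15.47

T̂ = ρX + (1 − ρ)μ
  = 0.575 × 10 + 0.425 × 22.88
  = 5.750 + 9.72400
  = 15.474
  ≈ 15.47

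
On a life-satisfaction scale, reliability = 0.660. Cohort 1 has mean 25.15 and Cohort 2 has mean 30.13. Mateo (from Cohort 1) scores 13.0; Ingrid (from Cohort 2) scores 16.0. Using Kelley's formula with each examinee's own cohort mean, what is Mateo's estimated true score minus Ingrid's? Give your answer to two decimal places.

-3.67

T̂_Mateo = 0.660(13.0) + 0.340(25.15) = 17.1310
T̂_Ingrid = 0.660(16.0) + 0.340(30.13) = 20.8042
Difference = 17.1310 − 20.8042 = -3.6732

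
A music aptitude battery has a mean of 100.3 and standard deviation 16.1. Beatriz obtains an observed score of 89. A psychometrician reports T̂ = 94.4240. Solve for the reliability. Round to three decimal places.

0.520

T̂ = ρX + (1 − ρ)μ  ⇒  T̂ − μ = ρ(X − μ)
ρ = (T̂ − μ)/(X − μ) = (94.4240 − 100.3) / (89 − 100.3) = -5.8760 / -11.3 = 0.52000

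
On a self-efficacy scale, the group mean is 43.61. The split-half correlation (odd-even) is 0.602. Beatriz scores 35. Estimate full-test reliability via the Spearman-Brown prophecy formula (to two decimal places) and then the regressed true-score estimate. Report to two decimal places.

37.15

Spearman-Brown: ρ = 2r/(1 + r) = 2(0.602)/(1 + 0.602) = 1.2040/1.602 = 0.7516 → 0.75
T̂ = 0.75(35) + 0.25(43.61) = 26.25 + 10.9025 = 37.153 → 37.15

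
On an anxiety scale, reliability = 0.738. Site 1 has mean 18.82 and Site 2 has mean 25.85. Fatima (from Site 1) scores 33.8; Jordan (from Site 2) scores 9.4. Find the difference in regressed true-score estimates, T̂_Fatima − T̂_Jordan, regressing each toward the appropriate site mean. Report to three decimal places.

T̂_Fatima = 0.738(33.8) + 0.262(18.82) = 29.87524
T̂_Jordan = 0.738(9.4) + 0.262(25.85) = 13.70990
Difference = 29.87524 − 13.70990 = 16.16534

16.165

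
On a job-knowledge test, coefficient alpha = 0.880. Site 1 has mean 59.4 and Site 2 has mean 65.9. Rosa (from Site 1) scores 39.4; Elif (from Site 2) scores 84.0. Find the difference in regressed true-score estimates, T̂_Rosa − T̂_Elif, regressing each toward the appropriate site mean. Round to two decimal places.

T̂_Rosa = 0.880(39.4) + 0.120(59.4) = 41.8000
T̂_Elif = 0.880(84.0) + 0.120(65.9) = 81.8280
Difference = 41.8000 − 81.8280 = -40.0280

-40.03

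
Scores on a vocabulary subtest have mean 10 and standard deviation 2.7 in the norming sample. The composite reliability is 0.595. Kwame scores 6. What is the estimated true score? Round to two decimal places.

7.62

Regress the observed score toward the mean by the unreliability: T̂ = 0.595·6 + 0.405·10 = 3.570 + 4.050 = 7.620.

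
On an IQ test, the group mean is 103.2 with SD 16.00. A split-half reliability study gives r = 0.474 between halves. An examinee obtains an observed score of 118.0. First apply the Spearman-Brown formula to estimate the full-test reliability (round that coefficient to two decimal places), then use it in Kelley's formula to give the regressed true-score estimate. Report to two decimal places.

Spearman-Brown: ρ = 2r/(1 + r) = 2(0.474)/(1 + 0.474) = 0.9480/1.474 = 0.6431 → 0.64
T̂ = 0.64(118.0) + 0.36(103.2) = 75.520 + 37.152 = 112.672 → 112.67

112.67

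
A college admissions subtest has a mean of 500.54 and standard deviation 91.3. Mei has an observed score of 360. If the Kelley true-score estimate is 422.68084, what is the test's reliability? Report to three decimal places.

0.554

T̂ = ρX + (1 − ρ)μ  ⇒  T̂ − μ = ρ(X − μ)
ρ = (T̂ − μ)/(X − μ) = (422.68084 − 500.54) / (360 − 500.54) = -77.85916 / -140.54 = 0.55400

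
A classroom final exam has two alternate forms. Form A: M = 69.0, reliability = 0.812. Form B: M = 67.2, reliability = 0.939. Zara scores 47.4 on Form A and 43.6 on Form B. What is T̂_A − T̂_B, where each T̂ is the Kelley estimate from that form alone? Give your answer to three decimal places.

T̂_A = 0.812(47.4) + 0.188(69.0) = 51.46080
T̂_B = 0.939(43.6) + 0.061(67.2) = 45.03960
T̂_A − T̂_B = 6.42120

6.421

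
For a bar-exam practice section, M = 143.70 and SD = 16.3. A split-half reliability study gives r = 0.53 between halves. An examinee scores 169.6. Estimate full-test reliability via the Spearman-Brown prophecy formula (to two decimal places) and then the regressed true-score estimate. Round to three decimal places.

Spearman-Brown: ρ = 2r/(1 + r) = 2(0.53)/(1 + 0.53) = 1.060/1.53 = 0.6928 → 0.69
T̂ = 0.69(169.6) + 0.31(143.70) = 117.024 + 44.5470 = 161.5710 → 161.571

161.571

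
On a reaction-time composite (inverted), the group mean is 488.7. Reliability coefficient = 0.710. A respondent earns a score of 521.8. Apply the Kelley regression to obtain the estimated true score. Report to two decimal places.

Regress the observed score toward the mean by the unreliability: T̂ = 0.710·521.8 + 0.290·488.7 = 370.4780 + 141.7230 = 512.201.

512.20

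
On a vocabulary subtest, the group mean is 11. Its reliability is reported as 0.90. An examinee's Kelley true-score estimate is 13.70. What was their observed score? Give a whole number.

T̂ = ρX + (1 − ρ)μ  ⇒  X = (T̂ − (1 − ρ)μ) / ρ
X = (13.70 − 0.10 × 11) / 0.90 = (13.70 − 1.10) / 0.90 = 12.60 / 0.90 = 14.00

14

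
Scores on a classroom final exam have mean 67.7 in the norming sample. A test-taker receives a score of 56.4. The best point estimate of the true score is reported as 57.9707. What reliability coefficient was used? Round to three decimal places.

T̂ = ρX + (1 − ρ)μ  ⇒  T̂ − μ = ρ(X − μ)
ρ = (T̂ − μ)/(X − μ) = (57.9707 − 67.7) / (56.4 − 67.7) = -9.7293 / -11.3 = 0.86100

0.861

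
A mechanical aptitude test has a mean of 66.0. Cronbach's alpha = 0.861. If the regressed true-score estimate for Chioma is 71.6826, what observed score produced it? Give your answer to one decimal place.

72.6

T̂ = ρX + (1 − ρ)μ  ⇒  X = (T̂ − (1 − ρ)μ) / ρ
X = (71.6826 − 0.139 × 66.0) / 0.861 = (71.6826 − 9.1740) / 0.861 = 62.5086 / 0.861 = 72.600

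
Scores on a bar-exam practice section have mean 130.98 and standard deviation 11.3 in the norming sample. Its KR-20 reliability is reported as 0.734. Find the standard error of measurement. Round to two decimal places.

SEM = SD · √(1 − ρ) = 11.3 × √0.266 = 11.3 × 0.5158 = 5.828

5.83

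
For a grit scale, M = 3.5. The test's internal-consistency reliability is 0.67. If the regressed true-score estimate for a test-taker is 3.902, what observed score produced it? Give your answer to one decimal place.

T̂ = ρX + (1 − ρ)μ  ⇒  X = (T̂ − (1 − ρ)μ) / ρ
X = (3.902 − 0.33 × 3.5) / 0.67 = (3.902 − 1.155) / 0.67 = 2.747 / 0.67 = 4.100

4.1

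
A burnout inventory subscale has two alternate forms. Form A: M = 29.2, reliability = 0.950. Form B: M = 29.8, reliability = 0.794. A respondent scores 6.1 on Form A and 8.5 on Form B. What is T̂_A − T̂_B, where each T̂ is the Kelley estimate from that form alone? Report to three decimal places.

T̂_A = 0.950(6.1) + 0.050(29.2) = 7.25500
T̂_B = 0.794(8.5) + 0.206(29.8) = 12.88780
T̂_A − T̂_B = -5.63280

-5.633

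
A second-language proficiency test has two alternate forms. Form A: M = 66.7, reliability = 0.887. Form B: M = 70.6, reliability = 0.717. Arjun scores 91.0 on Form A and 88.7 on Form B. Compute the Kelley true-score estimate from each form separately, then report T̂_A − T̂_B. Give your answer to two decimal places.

T̂_A = 0.887(91.0) + 0.113(66.7) = 88.2541
T̂_B = 0.717(88.7) + 0.283(70.6) = 83.5777
T̂_A − T̂_B = 4.6764

4.68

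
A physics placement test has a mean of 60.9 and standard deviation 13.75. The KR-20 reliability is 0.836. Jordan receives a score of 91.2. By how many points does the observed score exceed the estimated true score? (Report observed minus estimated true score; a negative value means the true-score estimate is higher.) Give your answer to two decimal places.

T̂ = 0.836(91.2) + 0.164(60.9) = 76.2432 + 9.9876 = 86.2308 → 86.231
X − T̂ = 91.2 − 86.231 = 4.969 → 4.97

4.97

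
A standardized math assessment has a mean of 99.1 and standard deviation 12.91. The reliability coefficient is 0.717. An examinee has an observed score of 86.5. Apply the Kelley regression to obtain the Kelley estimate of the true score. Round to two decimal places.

T̂ = ρX + (1 − ρ)μ
  = 0.717 × 86.5 + 0.283 × 99.1
  = 62.0205 + 28.0453
  = 90.066
  ≈ 90.07

90.07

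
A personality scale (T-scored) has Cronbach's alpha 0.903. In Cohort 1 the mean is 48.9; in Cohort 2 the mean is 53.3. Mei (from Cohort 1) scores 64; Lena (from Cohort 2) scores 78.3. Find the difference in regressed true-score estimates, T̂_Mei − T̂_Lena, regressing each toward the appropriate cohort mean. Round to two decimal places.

T̂_Mei = 0.903(64) + 0.097(48.9) = 62.5353
T̂_Lena = 0.903(78.3) + 0.097(53.3) = 75.8750
Difference = 62.5353 − 75.8750 = -13.3397

-13.34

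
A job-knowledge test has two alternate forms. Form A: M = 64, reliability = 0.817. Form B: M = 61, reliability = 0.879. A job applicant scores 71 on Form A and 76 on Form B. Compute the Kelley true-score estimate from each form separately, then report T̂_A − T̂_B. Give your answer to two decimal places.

-4.47

T̂_A = 0.817(71) + 0.183(64) = 69.7190
T̂_B = 0.879(76) + 0.121(61) = 74.1850
T̂_A − T̂_B = -4.4660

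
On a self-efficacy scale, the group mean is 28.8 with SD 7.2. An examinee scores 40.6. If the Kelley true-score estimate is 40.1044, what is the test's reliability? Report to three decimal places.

T̂ = ρX + (1 − ρ)μ  ⇒  T̂ − μ = ρ(X − μ)
ρ = (T̂ − μ)/(X − μ) = (40.1044 − 28.8) / (40.6 − 28.8) = 11.3044 / 11.8 = 0.95800

0.958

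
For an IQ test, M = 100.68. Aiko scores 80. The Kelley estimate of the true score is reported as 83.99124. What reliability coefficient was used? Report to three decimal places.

0.807

T̂ = ρX + (1 − ρ)μ  ⇒  T̂ − μ = ρ(X − μ)
ρ = (T̂ − μ)/(X − μ) = (83.99124 − 100.68) / (80 − 100.68) = -16.68876 / -20.68 = 0.80700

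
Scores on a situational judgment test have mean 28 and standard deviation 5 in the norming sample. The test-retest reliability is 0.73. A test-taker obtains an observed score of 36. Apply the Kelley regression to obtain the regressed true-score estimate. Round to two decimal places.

33.84

Weight the observed score by reliability and the mean by (1 − reliability): T̂ = 0.73·36 + 0.27·28 = 26.28 + 7.56 = 33.840.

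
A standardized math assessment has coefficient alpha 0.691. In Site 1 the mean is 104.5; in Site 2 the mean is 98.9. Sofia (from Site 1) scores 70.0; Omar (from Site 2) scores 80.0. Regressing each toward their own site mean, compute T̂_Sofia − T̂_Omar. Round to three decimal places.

T̂_Sofia = 0.691(70.0) + 0.309(104.5) = 80.66050
T̂_Omar = 0.691(80.0) + 0.309(98.9) = 85.84010
Difference = 80.66050 − 85.84010 = -5.17960

-5.180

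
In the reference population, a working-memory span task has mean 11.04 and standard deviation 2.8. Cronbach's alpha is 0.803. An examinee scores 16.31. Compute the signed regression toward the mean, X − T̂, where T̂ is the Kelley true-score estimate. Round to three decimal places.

1.038

Regress the observed score toward the mean by the unreliability: T̂ = 0.803·16.31 + 0.197·11.04 = 13.09693 + 2.17488 = 15.27181.
X − T̂ = 16.31 − 15.2718 = 1.0382 → 1.038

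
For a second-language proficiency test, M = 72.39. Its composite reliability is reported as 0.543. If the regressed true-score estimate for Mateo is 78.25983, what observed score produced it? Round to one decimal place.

T̂ = ρX + (1 − ρ)μ  ⇒  X = (T̂ − (1 − ρ)μ) / ρ
X = (78.25983 − 0.457 × 72.39) / 0.543 = (78.25983 − 33.08223) / 0.543 = 45.17760 / 0.543 = 83.200

83.2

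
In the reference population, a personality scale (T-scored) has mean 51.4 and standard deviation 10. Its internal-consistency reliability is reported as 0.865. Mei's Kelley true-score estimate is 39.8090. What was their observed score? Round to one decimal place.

38.0

T̂ = ρX + (1 − ρ)μ  ⇒  X = (T̂ − (1 − ρ)μ) / ρ
X = (39.8090 − 0.135 × 51.4) / 0.865 = (39.8090 − 6.9390) / 0.865 = 32.8700 / 0.865 = 38.000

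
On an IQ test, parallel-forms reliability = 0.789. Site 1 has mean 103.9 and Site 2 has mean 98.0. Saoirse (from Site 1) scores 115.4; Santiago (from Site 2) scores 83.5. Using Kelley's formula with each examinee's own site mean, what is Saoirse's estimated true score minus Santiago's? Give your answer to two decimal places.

T̂_Saoirse = 0.789(115.4) + 0.211(103.9) = 112.9735
T̂_Santiago = 0.789(83.5) + 0.211(98.0) = 86.5595
Difference = 112.9735 − 86.5595 = 26.4140

26.41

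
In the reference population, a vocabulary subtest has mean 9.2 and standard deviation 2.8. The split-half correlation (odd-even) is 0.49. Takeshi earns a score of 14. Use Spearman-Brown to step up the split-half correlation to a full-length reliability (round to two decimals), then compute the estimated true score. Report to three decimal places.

Spearman-Brown: ρ = 2r/(1 + r) = 2(0.49)/(1 + 0.49) = 0.980/1.49 = 0.6577 → 0.66
Weight the observed score by reliability and the mean by (1 − reliability): T̂ = 0.66·14 + 0.34·9.2 = 9.24 + 3.128 = 12.3680.

12.368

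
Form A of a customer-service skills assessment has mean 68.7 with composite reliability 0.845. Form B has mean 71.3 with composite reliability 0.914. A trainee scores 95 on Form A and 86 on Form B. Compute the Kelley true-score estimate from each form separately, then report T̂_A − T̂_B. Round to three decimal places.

6.188

T̂_A = 0.845(95) + 0.155(68.7) = 90.92350
T̂_B = 0.914(86) + 0.086(71.3) = 84.73580
T̂_A − T̂_B = 6.18770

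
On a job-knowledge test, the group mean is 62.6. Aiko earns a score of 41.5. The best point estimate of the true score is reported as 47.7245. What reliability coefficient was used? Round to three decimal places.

T̂ = ρX + (1 − ρ)μ  ⇒  T̂ − μ = ρ(X − μ)
ρ = (T̂ − μ)/(X − μ) = (47.7245 − 62.6) / (41.5 − 62.6) = -14.8755 / -21.1 = 0.70500

0.705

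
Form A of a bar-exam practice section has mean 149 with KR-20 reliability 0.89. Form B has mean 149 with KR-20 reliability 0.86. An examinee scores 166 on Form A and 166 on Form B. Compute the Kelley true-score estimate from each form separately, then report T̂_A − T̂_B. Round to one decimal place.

0.5

T̂_A = 0.89(166) + 0.11(149) = 164.130
T̂_B = 0.86(166) + 0.14(149) = 163.620
T̂_A − T̂_B = 0.510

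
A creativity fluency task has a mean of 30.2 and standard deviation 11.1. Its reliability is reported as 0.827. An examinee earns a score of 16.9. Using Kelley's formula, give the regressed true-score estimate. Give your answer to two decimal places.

T̂ = ρX + (1 − ρ)μ
  = 0.827 × 16.9 + 0.173 × 30.2
  = 13.9763 + 5.2246
  = 19.201
  ≈ 19.20

19.20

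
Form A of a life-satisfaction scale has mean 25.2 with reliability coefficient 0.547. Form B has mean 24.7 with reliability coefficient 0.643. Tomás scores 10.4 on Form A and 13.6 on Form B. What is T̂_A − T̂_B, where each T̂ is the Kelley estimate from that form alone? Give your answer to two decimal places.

T̂_A = 0.547(10.4) + 0.453(25.2) = 17.1044
T̂_B = 0.643(13.6) + 0.357(24.7) = 17.5627
T̂_A − T̂_B = -0.4583

-0.46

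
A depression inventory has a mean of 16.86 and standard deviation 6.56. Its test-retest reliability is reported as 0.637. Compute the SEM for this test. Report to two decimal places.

3.95

SEM = SD · √(1 − ρ) = 6.56 × √0.363 = 6.56 × 0.6025 = 3.952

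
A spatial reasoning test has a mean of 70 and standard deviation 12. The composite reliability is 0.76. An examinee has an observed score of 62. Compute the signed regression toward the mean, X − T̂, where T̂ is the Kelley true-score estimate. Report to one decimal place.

T̂ = 0.76(62) + 0.24(70) = 47.12 + 16.80 = 63.920 → 63.92
X − T̂ = 62 − 63.92 = -1.92 → -1.9

-1.9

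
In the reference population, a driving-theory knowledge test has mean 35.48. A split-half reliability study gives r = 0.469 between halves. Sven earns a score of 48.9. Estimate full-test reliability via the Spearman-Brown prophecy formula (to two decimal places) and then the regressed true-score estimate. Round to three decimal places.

Spearman-Brown: ρ = 2r/(1 + r) = 2(0.469)/(1 + 0.469) = 0.9380/1.469 = 0.6385 → 0.64
T̂ = ρX + (1 − ρ)μ
  = 0.64 × 48.9 + 0.36 × 35.48
  = 31.296 + 12.7728
  = 44.0688
  ≈ 44.069

44.069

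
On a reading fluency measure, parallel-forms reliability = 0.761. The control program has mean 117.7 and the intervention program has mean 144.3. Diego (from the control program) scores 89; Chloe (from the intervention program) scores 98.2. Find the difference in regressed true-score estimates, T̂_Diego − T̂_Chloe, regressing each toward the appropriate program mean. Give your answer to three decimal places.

T̂_Diego = 0.761(89) + 0.239(117.7) = 95.85930
T̂_Chloe = 0.761(98.2) + 0.239(144.3) = 109.21790
Difference = 95.85930 − 109.21790 = -13.35860

-13.359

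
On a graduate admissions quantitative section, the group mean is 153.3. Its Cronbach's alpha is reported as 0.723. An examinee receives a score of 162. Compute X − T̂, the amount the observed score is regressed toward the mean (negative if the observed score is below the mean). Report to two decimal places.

2.41

Weight the observed score by reliability and the mean by (1 − reliability): T̂ = 0.723·162 + 0.277·153.3 = 117.126 + 42.4641 = 159.5901.
X − T̂ = 162 − 159.590 = 2.410 → 2.41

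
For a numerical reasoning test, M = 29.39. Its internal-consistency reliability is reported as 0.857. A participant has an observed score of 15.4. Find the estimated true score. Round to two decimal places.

17.40

Regress the observed score toward the mean by the unreliability: T̂ = 0.857·15.4 + 0.143·29.39 = 13.1978 + 4.20277 = 17.401.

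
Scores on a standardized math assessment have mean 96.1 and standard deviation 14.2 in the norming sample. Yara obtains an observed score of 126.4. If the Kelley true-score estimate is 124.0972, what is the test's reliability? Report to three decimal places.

0.924

T̂ = ρX + (1 − ρ)μ  ⇒  T̂ − μ = ρ(X − μ)
ρ = (T̂ − μ)/(X − μ) = (124.0972 − 96.1) / (126.4 − 96.1) = 27.9972 / 30.3 = 0.92400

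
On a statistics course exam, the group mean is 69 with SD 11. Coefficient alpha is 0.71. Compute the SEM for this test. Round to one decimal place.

SEM = SD · √(1 − ρ) = 11 × √0.29 = 11 × 0.5385 = 5.924

5.9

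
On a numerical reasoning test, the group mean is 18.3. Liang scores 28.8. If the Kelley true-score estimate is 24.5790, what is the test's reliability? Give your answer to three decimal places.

T̂ = ρX + (1 − ρ)μ  ⇒  T̂ − μ = ρ(X − μ)
ρ = (T̂ − μ)/(X − μ) = (24.5790 − 18.3) / (28.8 − 18.3) = 6.2790 / 10.5 = 0.59800

0.598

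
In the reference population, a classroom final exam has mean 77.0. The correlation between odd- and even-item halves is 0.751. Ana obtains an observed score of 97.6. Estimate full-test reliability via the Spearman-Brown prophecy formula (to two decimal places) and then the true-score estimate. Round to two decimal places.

Spearman-Brown: ρ = 2r/(1 + r) = 2(0.751)/(1 + 0.751) = 1.5020/1.751 = 0.8578 → 0.86
T̂ = 0.86(97.6) + 0.14(77.0) = 83.936 + 10.780 = 94.716 → 94.72

94.72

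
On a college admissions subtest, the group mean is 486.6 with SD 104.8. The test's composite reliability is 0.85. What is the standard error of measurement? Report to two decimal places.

40.59

SEM = SD · √(1 − ρ) = 104.8 × √0.15 = 104.8 × 0.3873 = 40.589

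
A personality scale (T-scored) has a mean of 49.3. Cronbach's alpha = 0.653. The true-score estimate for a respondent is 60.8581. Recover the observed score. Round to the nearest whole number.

T̂ = ρX + (1 − ρ)μ  ⇒  X = (T̂ − (1 − ρ)μ) / ρ
X = (60.8581 − 0.347 × 49.3) / 0.653 = (60.8581 − 17.1071) / 0.653 = 43.7510 / 0.653 = 67.00

67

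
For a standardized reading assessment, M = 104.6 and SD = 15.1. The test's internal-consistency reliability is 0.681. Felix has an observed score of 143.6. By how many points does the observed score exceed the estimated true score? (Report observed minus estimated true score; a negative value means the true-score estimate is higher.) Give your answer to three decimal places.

12.441

Regress the observed score toward the mean by the unreliability: T̂ = 0.681·143.6 + 0.319·104.6 = 97.7916 + 33.3674 = 131.15900.
X − T̂ = 143.6 − 131.1590 = 12.4410 → 12.441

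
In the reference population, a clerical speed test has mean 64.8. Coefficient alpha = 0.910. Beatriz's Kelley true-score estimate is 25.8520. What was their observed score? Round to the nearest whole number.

22

T̂ = ρX + (1 − ρ)μ  ⇒  X = (T̂ − (1 − ρ)μ) / ρ
X = (25.8520 − 0.090 × 64.8) / 0.910 = (25.8520 − 5.8320) / 0.910 = 20.0200 / 0.910 = 22.00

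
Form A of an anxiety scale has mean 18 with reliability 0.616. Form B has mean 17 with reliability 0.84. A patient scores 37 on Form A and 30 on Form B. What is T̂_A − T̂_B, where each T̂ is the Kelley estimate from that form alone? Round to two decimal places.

1.78

T̂_A = 0.616(37) + 0.384(18) = 29.7040
T̂_B = 0.84(30) + 0.16(17) = 27.9200
T̂_A − T̂_B = 1.7840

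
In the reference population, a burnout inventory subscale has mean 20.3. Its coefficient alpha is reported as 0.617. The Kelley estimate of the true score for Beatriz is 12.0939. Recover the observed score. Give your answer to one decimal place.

T̂ = ρX + (1 − ρ)μ  ⇒  X = (T̂ − (1 − ρ)μ) / ρ
X = (12.0939 − 0.383 × 20.3) / 0.617 = (12.0939 − 7.7749) / 0.617 = 4.3190 / 0.617 = 7.000

7.0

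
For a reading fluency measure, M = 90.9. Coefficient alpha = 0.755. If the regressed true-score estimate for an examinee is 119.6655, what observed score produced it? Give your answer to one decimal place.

129.0

T̂ = ρX + (1 − ρ)μ  ⇒  X = (T̂ − (1 − ρ)μ) / ρ
X = (119.6655 − 0.245 × 90.9) / 0.755 = (119.6655 − 22.2705) / 0.755 = 97.3950 / 0.755 = 129.000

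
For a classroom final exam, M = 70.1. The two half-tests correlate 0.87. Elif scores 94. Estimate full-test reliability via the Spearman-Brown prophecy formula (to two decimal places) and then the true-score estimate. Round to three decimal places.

92.327

Spearman-Brown: ρ = 2r/(1 + r) = 2(0.87)/(1 + 0.87) = 1.740/1.87 = 0.9305 → 0.93
T̂ = ρX + (1 − ρ)μ
  = 0.93 × 94 + 0.07 × 70.1
  = 87.42 + 4.907
  = 92.3270
  ≈ 92.327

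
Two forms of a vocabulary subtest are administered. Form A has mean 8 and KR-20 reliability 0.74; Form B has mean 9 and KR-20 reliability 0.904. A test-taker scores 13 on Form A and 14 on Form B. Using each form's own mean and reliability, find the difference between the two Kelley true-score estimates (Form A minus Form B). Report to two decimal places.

-1.82

T̂_A = 0.74(13) + 0.26(8) = 11.7000
T̂_B = 0.904(14) + 0.096(9) = 13.5200
T̂_A − T̂_B = -1.8200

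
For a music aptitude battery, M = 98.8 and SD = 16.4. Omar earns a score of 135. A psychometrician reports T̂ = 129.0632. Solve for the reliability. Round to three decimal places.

0.836

T̂ = ρX + (1 − ρ)μ  ⇒  T̂ − μ = ρ(X − μ)
ρ = (T̂ − μ)/(X − μ) = (129.0632 − 98.8) / (135 − 98.8) = 30.2632 / 36.2 = 0.83600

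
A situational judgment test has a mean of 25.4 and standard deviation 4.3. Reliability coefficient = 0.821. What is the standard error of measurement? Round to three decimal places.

1.819

SEM = SD · √(1 − ρ) = 4.3 × √0.179 = 4.3 × 0.4231 = 1.8193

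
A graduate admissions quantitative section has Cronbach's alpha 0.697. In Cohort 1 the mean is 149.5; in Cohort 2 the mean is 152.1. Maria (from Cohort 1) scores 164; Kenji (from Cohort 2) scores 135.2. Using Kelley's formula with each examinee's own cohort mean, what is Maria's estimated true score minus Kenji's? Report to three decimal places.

T̂_Maria = 0.697(164) + 0.303(149.5) = 159.60650
T̂_Kenji = 0.697(135.2) + 0.303(152.1) = 140.32070
Difference = 159.60650 − 140.32070 = 19.28580

19.286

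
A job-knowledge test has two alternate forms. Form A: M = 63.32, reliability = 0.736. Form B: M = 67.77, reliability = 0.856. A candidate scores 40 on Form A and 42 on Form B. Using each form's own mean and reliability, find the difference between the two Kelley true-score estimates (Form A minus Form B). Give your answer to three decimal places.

0.446

T̂_A = 0.736(40) + 0.264(63.32) = 46.15648
T̂_B = 0.856(42) + 0.144(67.77) = 45.71088
T̂_A − T̂_B = 0.44560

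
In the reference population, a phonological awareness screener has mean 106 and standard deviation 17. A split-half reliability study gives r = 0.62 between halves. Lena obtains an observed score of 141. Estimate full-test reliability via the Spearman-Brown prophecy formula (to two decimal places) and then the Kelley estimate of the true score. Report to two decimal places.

132.95

Spearman-Brown: ρ = 2r/(1 + r) = 2(0.62)/(1 + 0.62) = 1.240/1.62 = 0.7654 → 0.77
Kelley's formula gives T̂ = 0.77·141 + 0.23·106 = 108.57 + 24.38 = 132.950.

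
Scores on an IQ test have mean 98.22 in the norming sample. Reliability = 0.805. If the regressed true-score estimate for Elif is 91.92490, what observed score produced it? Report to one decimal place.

90.4

T̂ = ρX + (1 − ρ)μ  ⇒  X = (T̂ − (1 − ρ)μ) / ρ
X = (91.92490 − 0.195 × 98.22) / 0.805 = (91.92490 − 19.15290) / 0.805 = 72.77200 / 0.805 = 90.400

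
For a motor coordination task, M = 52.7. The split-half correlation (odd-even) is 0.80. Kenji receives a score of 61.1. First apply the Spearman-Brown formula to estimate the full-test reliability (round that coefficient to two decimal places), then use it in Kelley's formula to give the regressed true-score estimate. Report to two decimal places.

60.18

Spearman-Brown: ρ = 2r/(1 + r) = 2(0.80)/(1 + 0.80) = 1.600/1.80 = 0.8889 → 0.89
Weight the observed score by reliability and the mean by (1 − reliability): T̂ = 0.89·61.1 + 0.11·52.7 = 54.379 + 5.797 = 60.176.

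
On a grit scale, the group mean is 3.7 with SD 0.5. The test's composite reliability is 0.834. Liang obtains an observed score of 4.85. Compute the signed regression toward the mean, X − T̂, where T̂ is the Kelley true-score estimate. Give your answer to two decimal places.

0.19

T̂ = 0.834(4.85) + 0.166(3.7) = 4.04490 + 0.6142 = 4.6591 → 4.659
X − T̂ = 4.85 − 4.659 = 0.191 → 0.19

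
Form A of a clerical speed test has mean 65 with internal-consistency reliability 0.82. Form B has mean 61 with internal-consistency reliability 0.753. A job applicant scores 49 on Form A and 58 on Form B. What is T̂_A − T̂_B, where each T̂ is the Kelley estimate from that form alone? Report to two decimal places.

T̂_A = 0.82(49) + 0.18(65) = 51.8800
T̂_B = 0.753(58) + 0.247(61) = 58.7410
T̂_A − T̂_B = -6.8610

-6.86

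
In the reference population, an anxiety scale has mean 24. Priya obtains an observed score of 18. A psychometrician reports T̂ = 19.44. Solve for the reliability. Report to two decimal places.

T̂ = ρX + (1 − ρ)μ  ⇒  T̂ − μ = ρ(X − μ)
ρ = (T̂ − μ)/(X − μ) = (19.44 − 24) / (18 − 24) = -4.56 / -6.0 = 0.7600

0.76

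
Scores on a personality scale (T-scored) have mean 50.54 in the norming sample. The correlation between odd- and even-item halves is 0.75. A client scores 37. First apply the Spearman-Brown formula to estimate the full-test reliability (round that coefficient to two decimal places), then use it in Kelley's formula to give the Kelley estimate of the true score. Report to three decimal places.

Spearman-Brown: ρ = 2r/(1 + r) = 2(0.75)/(1 + 0.75) = 1.500/1.75 = 0.8571 → 0.86
T̂ = 0.86(37) + 0.14(50.54) = 31.82 + 7.0756 = 38.8956 → 38.896

38.896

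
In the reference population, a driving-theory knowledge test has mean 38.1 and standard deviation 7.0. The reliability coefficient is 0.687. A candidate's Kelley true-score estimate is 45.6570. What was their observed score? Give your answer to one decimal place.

T̂ = ρX + (1 − ρ)μ  ⇒  X = (T̂ − (1 − ρ)μ) / ρ
X = (45.6570 − 0.313 × 38.1) / 0.687 = (45.6570 − 11.9253) / 0.687 = 33.7317 / 0.687 = 49.100

49.1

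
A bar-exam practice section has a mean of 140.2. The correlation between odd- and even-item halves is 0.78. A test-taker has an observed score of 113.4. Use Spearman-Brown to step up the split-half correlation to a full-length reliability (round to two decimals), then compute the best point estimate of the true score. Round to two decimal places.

Spearman-Brown: ρ = 2r/(1 + r) = 2(0.78)/(1 + 0.78) = 1.560/1.78 = 0.8764 → 0.88
T̂ = 0.88(113.4) + 0.12(140.2) = 99.792 + 16.824 = 116.616 → 116.62

116.62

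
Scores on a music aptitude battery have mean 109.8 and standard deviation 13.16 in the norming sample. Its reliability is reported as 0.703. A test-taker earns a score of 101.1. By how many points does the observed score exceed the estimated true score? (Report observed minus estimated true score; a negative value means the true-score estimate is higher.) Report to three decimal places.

-2.584

Weight the observed score by reliability and the mean by (1 − reliability): T̂ = 0.703·101.1 + 0.297·109.8 = 71.0733 + 32.6106 = 103.68390.
X − T̂ = 101.1 − 103.6839 = -2.5839 → -2.584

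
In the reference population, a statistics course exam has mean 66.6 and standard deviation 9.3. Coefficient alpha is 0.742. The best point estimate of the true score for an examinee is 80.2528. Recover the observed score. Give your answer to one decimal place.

85.0

T̂ = ρX + (1 − ρ)μ  ⇒  X = (T̂ − (1 − ρ)μ) / ρ
X = (80.2528 − 0.258 × 66.6) / 0.742 = (80.2528 − 17.1828) / 0.742 = 63.0700 / 0.742 = 85.000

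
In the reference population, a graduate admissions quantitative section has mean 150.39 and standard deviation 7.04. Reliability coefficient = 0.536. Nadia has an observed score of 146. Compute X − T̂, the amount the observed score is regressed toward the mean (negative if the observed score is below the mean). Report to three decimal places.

-2.037

T̂ = ρX + (1 − ρ)μ
  = 0.536 × 146 + 0.464 × 150.39
  = 78.256 + 69.78096
  = 148.03696
  ≈ 148.0370
X − T̂ = 146 − 148.0370 = -2.0370 → -2.037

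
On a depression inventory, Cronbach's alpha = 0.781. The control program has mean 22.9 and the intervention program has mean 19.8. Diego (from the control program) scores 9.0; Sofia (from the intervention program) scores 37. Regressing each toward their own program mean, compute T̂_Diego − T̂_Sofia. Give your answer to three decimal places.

-21.189

T̂_Diego = 0.781(9.0) + 0.219(22.9) = 12.04410
T̂_Sofia = 0.781(37) + 0.219(19.8) = 33.23320
Difference = 12.04410 − 33.23320 = -21.18910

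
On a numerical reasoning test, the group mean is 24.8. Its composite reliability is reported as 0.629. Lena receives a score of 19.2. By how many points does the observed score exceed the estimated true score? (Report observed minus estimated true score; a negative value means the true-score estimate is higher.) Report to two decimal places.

Kelley's formula gives T̂ = 0.629·19.2 + 0.371·24.8 = 12.0768 + 9.2008 = 21.2776.
X − T̂ = 19.2 − 21.278 = -2.078 → -2.08

-2.08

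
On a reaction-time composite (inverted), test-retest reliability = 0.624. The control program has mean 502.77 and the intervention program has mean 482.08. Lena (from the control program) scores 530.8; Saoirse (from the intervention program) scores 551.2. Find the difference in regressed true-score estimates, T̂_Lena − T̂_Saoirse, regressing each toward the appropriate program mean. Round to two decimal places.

T̂_Lena = 0.624(530.8) + 0.376(502.77) = 520.2607
T̂_Saoirse = 0.624(551.2) + 0.376(482.08) = 525.2109
Difference = 520.2607 − 525.2109 = -4.9502

-4.95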